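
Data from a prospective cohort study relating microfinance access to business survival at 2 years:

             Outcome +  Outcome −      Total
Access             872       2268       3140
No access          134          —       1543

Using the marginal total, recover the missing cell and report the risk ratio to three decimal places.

3.198

The missing cell is in the unexposed row: 1543 − 134 = 1409.
So a = 872, b = 2268, c = 134, d = 1409.
RR = [a/(a+b)] / [c/(c+d)] = (872/3140) / (134/1543) = 0.27771/0.08684 = 3.19778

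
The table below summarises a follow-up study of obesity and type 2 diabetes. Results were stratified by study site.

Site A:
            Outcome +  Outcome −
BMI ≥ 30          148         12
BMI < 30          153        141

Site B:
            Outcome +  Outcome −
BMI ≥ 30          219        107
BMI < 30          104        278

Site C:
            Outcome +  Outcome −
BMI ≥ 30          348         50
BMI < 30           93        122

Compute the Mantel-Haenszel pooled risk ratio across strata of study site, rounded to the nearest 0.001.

RR_MH = Σ(aᵢ·n₀ᵢ/nᵢ) / Σ(cᵢ·n₁ᵢ/nᵢ), with n₁ᵢ = aᵢ+bᵢ (exposed), n₀ᵢ = cᵢ+dᵢ (unexposed), nᵢ = n₁ᵢ+n₀ᵢ.
Stratum 1 (Site A): n₁ = 160, n₀ = 294, n = 454; a·n₀/n = 148·294/454 = 95.8414; c·n₁/n = 153·160/454 = 53.9207
Stratum 2 (Site B): n₁ = 326, n₀ = 382, n = 708; a·n₀/n = 219·382/708 = 118.1610; c·n₁/n = 104·326/708 = 47.8870
Stratum 3 (Site C): n₁ = 398, n₀ = 215, n = 613; a·n₀/n = 348·215/613 = 122.0555; c·n₁/n = 93·398/613 = 60.3817
RR_MH = (95.8414 + 118.1610 + 122.0555) / (53.9207 + 47.8870 + 60.3817) = 336.0579 / 162.1894 = 2.07201

2.072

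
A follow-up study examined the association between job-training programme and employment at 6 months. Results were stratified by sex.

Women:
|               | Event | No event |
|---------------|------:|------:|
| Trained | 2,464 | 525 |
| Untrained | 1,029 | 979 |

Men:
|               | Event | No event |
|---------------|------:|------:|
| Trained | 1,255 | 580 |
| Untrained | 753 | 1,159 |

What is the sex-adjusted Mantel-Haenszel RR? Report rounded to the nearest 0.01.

1.66

RR_MH = Σ(aᵢ·n₀ᵢ/nᵢ) / Σ(cᵢ·n₁ᵢ/nᵢ), with n₁ᵢ = aᵢ+bᵢ (exposed), n₀ᵢ = cᵢ+dᵢ (unexposed), nᵢ = n₁ᵢ+n₀ᵢ.
Stratum 1 (Women): n₁ = 2989, n₀ = 2008, n = 4997; a·n₀/n = 2464·2008/4997 = 990.1365; c·n₁/n = 1029·2989/4997 = 615.5055
Stratum 2 (Men): n₁ = 1835, n₀ = 1912, n = 3747; a·n₀/n = 1255·1912/3747 = 640.3950; c·n₁/n = 753·1835/3747 = 368.7630
RR_MH = (990.1365 + 640.3950) / (615.5055 + 368.7630) = 1630.5315 / 984.2685 = 1.65659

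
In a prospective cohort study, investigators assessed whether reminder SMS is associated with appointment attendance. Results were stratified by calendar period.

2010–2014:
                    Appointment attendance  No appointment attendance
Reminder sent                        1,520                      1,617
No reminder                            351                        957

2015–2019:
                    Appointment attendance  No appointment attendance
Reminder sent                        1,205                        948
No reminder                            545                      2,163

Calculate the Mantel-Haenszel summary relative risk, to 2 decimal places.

RR_MH = Σ(aᵢ·n₀ᵢ/nᵢ) / Σ(cᵢ·n₁ᵢ/nᵢ), with n₁ᵢ = aᵢ+bᵢ (exposed), n₀ᵢ = cᵢ+dᵢ (unexposed), nᵢ = n₁ᵢ+n₀ᵢ.
Stratum 1 (2010–2014): n₁ = 3137, n₀ = 1308, n = 4445; a·n₀/n = 1520·1308/4445 = 447.2801; c·n₁/n = 351·3137/4445 = 247.7136
Stratum 2 (2015–2019): n₁ = 2153, n₀ = 2708, n = 4861; a·n₀/n = 1205·2708/4861 = 671.2899; c·n₁/n = 545·2153/4861 = 241.3876
RR_MH = (447.2801 + 671.2899) / (247.7136 + 241.3876) = 1118.5699 / 489.1012 = 2.28699

2.29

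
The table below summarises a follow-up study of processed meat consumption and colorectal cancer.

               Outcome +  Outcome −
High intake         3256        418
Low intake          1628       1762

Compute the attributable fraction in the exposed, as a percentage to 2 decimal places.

Cells: a = 3256, b = 418, c = 1628, d = 1762.
Risk in exposed = 3256/3674 = 0.88623; risk in unexposed = 1628/3390 = 0.48024.
RR = 0.88623/0.48024 = 1.84540
AR% = (RR − 1)/RR × 100 = (1.84540 − 1)/1.84540 × 100 = 45.8112%

45.81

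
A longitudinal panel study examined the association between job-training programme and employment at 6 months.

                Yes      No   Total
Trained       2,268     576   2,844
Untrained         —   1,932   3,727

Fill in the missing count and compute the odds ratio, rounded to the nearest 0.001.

4.238

The missing cell is in the unexposed row: 3727 − 1932 = 1795.
So a = 2268, b = 576, c = 1795, d = 1932.
OR = (a·d)/(b·c) = (2268 × 1932) / (576 × 1795) = 4381776 / 1033920 = 4.23802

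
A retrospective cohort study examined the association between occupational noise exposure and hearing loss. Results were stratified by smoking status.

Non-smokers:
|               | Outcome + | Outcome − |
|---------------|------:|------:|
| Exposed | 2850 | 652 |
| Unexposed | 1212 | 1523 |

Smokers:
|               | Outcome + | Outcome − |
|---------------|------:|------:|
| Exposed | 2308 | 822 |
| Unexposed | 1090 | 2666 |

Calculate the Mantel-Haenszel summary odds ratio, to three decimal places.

6.189

OR_MH = Σ(aᵢdᵢ/nᵢ) / Σ(bᵢcᵢ/nᵢ), where nᵢ is the stratum total.
Stratum 1 (Non-smokers): n = 6237; a·d/n = 2850·1523/6237 = 695.9355; b·c/n = 652·1212/6237 = 126.6994
Stratum 2 (Smokers): n = 6886; a·d/n = 2308·2666/6886 = 893.5707; b·c/n = 822·1090/6886 = 130.1162
OR_MH = (695.9355 + 893.5707) / (126.6994 + 130.1162) = 1589.5063 / 256.8156 = 6.18929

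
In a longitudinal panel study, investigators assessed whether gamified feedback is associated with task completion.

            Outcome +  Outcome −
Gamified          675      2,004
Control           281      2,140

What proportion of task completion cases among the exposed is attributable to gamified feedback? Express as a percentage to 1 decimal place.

53.9

Cells: a = 675, b = 2004, c = 281, d = 2140.
Risk in exposed = 675/2679 = 0.25196; risk in unexposed = 281/2421 = 0.11607.
RR = 0.25196/0.11607 = 2.17080
AR% = (RR − 1)/RR × 100 = (2.17080 − 1)/2.17080 × 100 = 53.9340%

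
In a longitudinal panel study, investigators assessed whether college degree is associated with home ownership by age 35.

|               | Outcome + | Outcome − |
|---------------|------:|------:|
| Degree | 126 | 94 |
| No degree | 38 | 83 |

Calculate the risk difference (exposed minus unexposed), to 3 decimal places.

Cells: a = 126, b = 94, c = 38, d = 83.
Risk in exposed = 126/220 = 0.572727; risk in unexposed = 38/121 = 0.314050.
Risk difference = 0.572727 − 0.314050 = 0.258678

0.259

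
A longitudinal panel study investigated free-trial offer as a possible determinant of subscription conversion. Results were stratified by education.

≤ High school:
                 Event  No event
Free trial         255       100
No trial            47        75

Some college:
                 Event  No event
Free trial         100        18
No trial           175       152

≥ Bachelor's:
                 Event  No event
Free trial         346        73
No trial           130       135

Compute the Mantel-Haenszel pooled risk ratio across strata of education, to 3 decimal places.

RR_MH = Σ(aᵢ·n₀ᵢ/nᵢ) / Σ(cᵢ·n₁ᵢ/nᵢ), with n₁ᵢ = aᵢ+bᵢ (exposed), n₀ᵢ = cᵢ+dᵢ (unexposed), nᵢ = n₁ᵢ+n₀ᵢ.
Stratum 1 (≤ High school): n₁ = 355, n₀ = 122, n = 477; a·n₀/n = 255·122/477 = 65.2201; c·n₁/n = 47·355/477 = 34.9790
Stratum 2 (Some college): n₁ = 118, n₀ = 327, n = 445; a·n₀/n = 100·327/445 = 73.4831; c·n₁/n = 175·118/445 = 46.4045
Stratum 3 (≥ Bachelor's): n₁ = 419, n₀ = 265, n = 684; a·n₀/n = 346·265/684 = 134.0497; c·n₁/n = 130·419/684 = 79.6345
RR_MH = (65.2201 + 73.4831 + 134.0497) / (34.9790 + 46.4045 + 79.6345) = 272.7530 / 161.0180 = 1.69393

1.694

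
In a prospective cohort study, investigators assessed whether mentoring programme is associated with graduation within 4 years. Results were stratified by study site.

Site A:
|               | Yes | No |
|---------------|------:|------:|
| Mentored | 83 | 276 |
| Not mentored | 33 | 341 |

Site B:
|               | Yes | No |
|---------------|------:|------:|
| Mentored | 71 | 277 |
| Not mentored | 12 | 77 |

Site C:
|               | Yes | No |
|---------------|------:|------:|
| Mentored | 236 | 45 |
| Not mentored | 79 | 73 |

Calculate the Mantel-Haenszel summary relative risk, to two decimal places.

RR_MH = Σ(aᵢ·n₀ᵢ/nᵢ) / Σ(cᵢ·n₁ᵢ/nᵢ), with n₁ᵢ = aᵢ+bᵢ (exposed), n₀ᵢ = cᵢ+dᵢ (unexposed), nᵢ = n₁ᵢ+n₀ᵢ.
Stratum 1 (Site A): n₁ = 359, n₀ = 374, n = 733; a·n₀/n = 83·374/733 = 42.3492; c·n₁/n = 33·359/733 = 16.1623
Stratum 2 (Site B): n₁ = 348, n₀ = 89, n = 437; a·n₀/n = 71·89/437 = 14.4600; c·n₁/n = 12·348/437 = 9.5561
Stratum 3 (Site C): n₁ = 281, n₀ = 152, n = 433; a·n₀/n = 236·152/433 = 82.8453; c·n₁/n = 79·281/433 = 51.2679
RR_MH = (42.3492 + 14.4600 + 82.8453) / (16.1623 + 9.5561 + 51.2679) = 139.6545 / 76.9863 = 1.81402

1.81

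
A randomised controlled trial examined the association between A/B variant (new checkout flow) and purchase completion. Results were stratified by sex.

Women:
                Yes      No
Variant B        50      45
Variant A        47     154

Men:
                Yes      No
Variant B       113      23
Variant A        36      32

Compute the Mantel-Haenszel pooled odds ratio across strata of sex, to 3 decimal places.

3.904

OR_MH = Σ(aᵢdᵢ/nᵢ) / Σ(bᵢcᵢ/nᵢ), where nᵢ is the stratum total.
Stratum 1 (Women): n = 296; a·d/n = 50·154/296 = 26.0135; b·c/n = 45·47/296 = 7.1453
Stratum 2 (Men): n = 204; a·d/n = 113·32/204 = 17.7255; b·c/n = 23·36/204 = 4.0588
OR_MH = (26.0135 + 17.7255) / (7.1453 + 4.0588) = 43.7390 / 11.2041 = 3.90384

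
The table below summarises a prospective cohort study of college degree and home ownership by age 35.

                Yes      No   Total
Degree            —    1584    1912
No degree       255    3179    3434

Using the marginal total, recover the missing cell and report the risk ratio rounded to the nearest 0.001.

2.310

The missing cell is in the exposed row: 1912 − 1584 = 328.
So a = 328, b = 1584, c = 255, d = 3179.
RR = [a/(a+b)] / [c/(c+d)] = (328/1912) / (255/3434) = 0.17155/0.07426 = 2.31018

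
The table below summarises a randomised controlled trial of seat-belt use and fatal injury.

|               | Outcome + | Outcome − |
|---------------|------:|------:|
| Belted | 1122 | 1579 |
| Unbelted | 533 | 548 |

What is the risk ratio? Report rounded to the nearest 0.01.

0.84

Cells: a = 1122, b = 1579, c = 533, d = 548.
Risk in exposed = 1122/2701 = 0.41540; risk in unexposed = 533/1081 = 0.49306.
RR = 0.41540 / 0.49306 = 0.84249
The risk is 16% lower among the exposed than among the unexposed.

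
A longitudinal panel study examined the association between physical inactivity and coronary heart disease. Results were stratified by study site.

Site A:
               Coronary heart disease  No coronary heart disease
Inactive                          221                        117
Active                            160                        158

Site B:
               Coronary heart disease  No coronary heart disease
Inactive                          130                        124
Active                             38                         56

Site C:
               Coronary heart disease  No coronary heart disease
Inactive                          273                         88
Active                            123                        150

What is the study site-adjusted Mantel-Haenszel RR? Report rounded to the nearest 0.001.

1.442

RR_MH = Σ(aᵢ·n₀ᵢ/nᵢ) / Σ(cᵢ·n₁ᵢ/nᵢ), with n₁ᵢ = aᵢ+bᵢ (exposed), n₀ᵢ = cᵢ+dᵢ (unexposed), nᵢ = n₁ᵢ+n₀ᵢ.
Stratum 1 (Site A): n₁ = 338, n₀ = 318, n = 656; a·n₀/n = 221·318/656 = 107.1311; c·n₁/n = 160·338/656 = 82.4390
Stratum 2 (Site B): n₁ = 254, n₀ = 94, n = 348; a·n₀/n = 130·94/348 = 35.1149; c·n₁/n = 38·254/348 = 27.7356
Stratum 3 (Site C): n₁ = 361, n₀ = 273, n = 634; a·n₀/n = 273·273/634 = 117.5536; c·n₁/n = 123·361/634 = 70.0363
RR_MH = (107.1311 + 35.1149 + 117.5536) / (82.4390 + 27.7356 + 70.0363) = 259.7997 / 180.2109 = 1.44164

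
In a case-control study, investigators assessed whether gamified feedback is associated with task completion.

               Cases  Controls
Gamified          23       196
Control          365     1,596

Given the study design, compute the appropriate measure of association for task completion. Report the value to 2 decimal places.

Cells: a = 23, b = 196, c = 365, d = 1596.
This is a case-control study: participants were sampled on outcome status, so risks in the source population cannot be estimated directly — relative risk is not valid here. The odds ratio is the appropriate measure.
OR = (a·d)/(b·c) = (23 × 1596) / (196 × 365) = 36708 / 71540 = 0.51311

0.51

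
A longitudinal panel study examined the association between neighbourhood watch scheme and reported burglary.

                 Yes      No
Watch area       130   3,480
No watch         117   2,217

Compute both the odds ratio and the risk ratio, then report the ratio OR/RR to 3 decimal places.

0.985

Cells: a = 130, b = 3480, c = 117, d = 2217.
OR = (130·2217)/(3480·117) = 288210/407160 = 0.70785
Risk in exposed = 130/3610 = 0.03601; risk in unexposed = 117/2334 = 0.05013; RR = 0.71837
OR/RR = 0.70785 / 0.71837 = 0.98536
The outcome is rare in both groups, so OR ≈ RR (ratio near 1).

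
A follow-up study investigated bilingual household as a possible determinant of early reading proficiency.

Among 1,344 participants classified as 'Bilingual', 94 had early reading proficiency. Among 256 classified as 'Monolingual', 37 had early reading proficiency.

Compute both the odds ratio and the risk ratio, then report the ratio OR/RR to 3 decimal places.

From the description: a = 94, b = 1250, c = 37, d = 219.
OR = (94·219)/(1250·37) = 20586/46250 = 0.44510
Risk in exposed = 94/1344 = 0.06994; risk in unexposed = 37/256 = 0.14453; RR = 0.48391
OR/RR = 0.44510 / 0.48391 = 0.91980
The outcome is not rare, so the OR lies further from 1 than the RR.

0.920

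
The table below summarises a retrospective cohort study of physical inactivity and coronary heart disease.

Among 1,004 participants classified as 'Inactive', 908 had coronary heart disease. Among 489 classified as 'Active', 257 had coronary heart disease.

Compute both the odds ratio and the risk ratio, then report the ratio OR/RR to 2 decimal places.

4.96

From the description: a = 908, b = 96, c = 257, d = 232.
OR = (908·232)/(96·257) = 210656/24672 = 8.53826
Risk in exposed = 908/1004 = 0.90438; risk in unexposed = 257/489 = 0.52556; RR = 1.72079
OR/RR = 8.53826 / 1.72079 = 4.96183
The outcome is not rare, so the OR lies further from 1 than the RR.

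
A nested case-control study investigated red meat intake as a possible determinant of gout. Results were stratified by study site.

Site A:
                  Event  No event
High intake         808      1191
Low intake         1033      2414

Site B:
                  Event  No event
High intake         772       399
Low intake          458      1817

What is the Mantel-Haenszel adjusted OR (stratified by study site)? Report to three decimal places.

OR_MH = Σ(aᵢdᵢ/nᵢ) / Σ(bᵢcᵢ/nᵢ), where nᵢ is the stratum total.
Stratum 1 (Site A): n = 5446; a·d/n = 808·2414/5446 = 358.1550; b·c/n = 1191·1033/5446 = 225.9095
Stratum 2 (Site B): n = 3446; a·d/n = 772·1817/3446 = 407.0586; b·c/n = 399·458/3446 = 53.0302
OR_MH = (358.1550 + 407.0586) / (225.9095 + 53.0302) = 765.2136 / 278.9397 = 2.74329

2.743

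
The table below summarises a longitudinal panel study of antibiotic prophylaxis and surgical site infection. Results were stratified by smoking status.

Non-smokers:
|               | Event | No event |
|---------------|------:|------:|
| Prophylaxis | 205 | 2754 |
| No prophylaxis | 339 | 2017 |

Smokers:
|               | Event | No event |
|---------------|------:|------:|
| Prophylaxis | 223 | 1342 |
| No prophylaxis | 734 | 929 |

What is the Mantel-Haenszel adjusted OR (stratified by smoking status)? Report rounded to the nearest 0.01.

OR_MH = Σ(aᵢdᵢ/nᵢ) / Σ(bᵢcᵢ/nᵢ), where nᵢ is the stratum total.
Stratum 1 (Non-smokers): n = 5315; a·d/n = 205·2017/5315 = 77.7959; b·c/n = 2754·339/5315 = 175.6549
Stratum 2 (Smokers): n = 3228; a·d/n = 223·929/3228 = 64.1781; b·c/n = 1342·734/3228 = 305.1512
OR_MH = (77.7959 + 64.1781) / (175.6549 + 305.1512) = 141.9740 / 480.8061 = 0.29528

0.30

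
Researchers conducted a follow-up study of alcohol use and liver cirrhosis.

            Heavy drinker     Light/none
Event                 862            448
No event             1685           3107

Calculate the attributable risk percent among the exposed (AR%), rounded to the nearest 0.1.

Reading the table with exposure as columns: a = 862 (Heavy drinker, case), b = 1685 (Heavy drinker, non-case), c = 448 (Light/none, case), d = 3107.
Risk in exposed = 862/2547 = 0.33844; risk in unexposed = 448/3555 = 0.12602.
RR = 0.33844/0.12602 = 2.68559
AR% = (RR − 1)/RR × 100 = (2.68559 − 1)/2.68559 × 100 = 62.7643%

62.8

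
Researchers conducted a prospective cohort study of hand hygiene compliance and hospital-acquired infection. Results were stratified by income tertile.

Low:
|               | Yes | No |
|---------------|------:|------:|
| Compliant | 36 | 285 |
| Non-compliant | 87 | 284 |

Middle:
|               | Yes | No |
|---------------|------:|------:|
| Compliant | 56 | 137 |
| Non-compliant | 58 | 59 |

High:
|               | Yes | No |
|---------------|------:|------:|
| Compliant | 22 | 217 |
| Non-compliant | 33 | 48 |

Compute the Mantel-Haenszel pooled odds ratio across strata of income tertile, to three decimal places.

OR_MH = Σ(aᵢdᵢ/nᵢ) / Σ(bᵢcᵢ/nᵢ), where nᵢ is the stratum total.
Stratum 1 (Low): n = 692; a·d/n = 36·284/692 = 14.7746; b·c/n = 285·87/692 = 35.8309
Stratum 2 (Middle): n = 310; a·d/n = 56·59/310 = 10.6581; b·c/n = 137·58/310 = 25.6323
Stratum 3 (High): n = 320; a·d/n = 22·48/320 = 3.3000; b·c/n = 217·33/320 = 22.3781
OR_MH = (14.7746 + 10.6581 + 3.3000) / (35.8309 + 25.6323 + 22.3781) = 28.7326 / 83.8413 = 0.34270

0.343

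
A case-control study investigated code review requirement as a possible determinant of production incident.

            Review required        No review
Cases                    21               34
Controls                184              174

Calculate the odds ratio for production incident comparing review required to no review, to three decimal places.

0.584

Reading the table with exposure as columns: a = 21 (Review required, case), b = 184 (Review required, non-case), c = 34 (No review, case), d = 174.
OR = (a·d)/(b·c) = (21 × 174) / (184 × 34) = 3654 / 6256 = 0.58408
Exposure is associated with lower odds of production incident (OR = 0.58 < 1).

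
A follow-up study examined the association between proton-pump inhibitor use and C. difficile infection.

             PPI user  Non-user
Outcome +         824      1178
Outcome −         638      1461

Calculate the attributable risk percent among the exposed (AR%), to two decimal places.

20.80

Reading the table with exposure as columns: a = 824 (PPI user, case), b = 638 (PPI user, non-case), c = 1178 (Non-user, case), d = 1461.
Risk in exposed = 824/1462 = 0.56361; risk in unexposed = 1178/2639 = 0.44638.
RR = 0.56361/0.44638 = 1.26262
AR% = (RR − 1)/RR × 100 = (1.26262 − 1)/1.26262 × 100 = 20.7998%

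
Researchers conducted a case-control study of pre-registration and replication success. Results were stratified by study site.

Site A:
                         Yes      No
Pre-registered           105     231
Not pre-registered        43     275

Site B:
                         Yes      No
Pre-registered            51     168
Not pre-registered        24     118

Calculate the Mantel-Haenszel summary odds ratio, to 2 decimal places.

2.31

OR_MH = Σ(aᵢdᵢ/nᵢ) / Σ(bᵢcᵢ/nᵢ), where nᵢ is the stratum total.
Stratum 1 (Site A): n = 654; a·d/n = 105·275/654 = 44.1514; b·c/n = 231·43/654 = 15.1881
Stratum 2 (Site B): n = 361; a·d/n = 51·118/361 = 16.6704; b·c/n = 168·24/361 = 11.1690
OR_MH = (44.1514 + 16.6704) / (15.1881 + 11.1690) = 60.8217 / 26.3570 = 2.30761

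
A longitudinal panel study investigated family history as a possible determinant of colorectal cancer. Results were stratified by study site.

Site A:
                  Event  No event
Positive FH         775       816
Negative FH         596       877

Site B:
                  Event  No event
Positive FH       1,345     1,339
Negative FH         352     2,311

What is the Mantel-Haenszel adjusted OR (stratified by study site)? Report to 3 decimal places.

OR_MH = Σ(aᵢdᵢ/nᵢ) / Σ(bᵢcᵢ/nᵢ), where nᵢ is the stratum total.
Stratum 1 (Site A): n = 3064; a·d/n = 775·877/3064 = 221.8260; b·c/n = 816·596/3064 = 158.7258
Stratum 2 (Site B): n = 5347; a·d/n = 1345·2311/5347 = 581.3157; b·c/n = 1339·352/5347 = 88.1481
OR_MH = (221.8260 + 581.3157) / (158.7258 + 88.1481) = 803.1417 / 246.8740 = 3.25325

3.253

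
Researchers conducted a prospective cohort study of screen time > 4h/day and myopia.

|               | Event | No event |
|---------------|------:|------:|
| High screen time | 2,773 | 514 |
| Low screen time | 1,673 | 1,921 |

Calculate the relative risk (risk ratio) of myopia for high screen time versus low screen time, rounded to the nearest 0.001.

Cells: a = 2773, b = 514, c = 1673, d = 1921.
Risk in exposed = 2773/3287 = 0.84363; risk in unexposed = 1673/3594 = 0.46550.
RR = 0.84363 / 0.46550 = 1.81231
The risk among the exposed is 1.81 times that among the unexposed.

1.812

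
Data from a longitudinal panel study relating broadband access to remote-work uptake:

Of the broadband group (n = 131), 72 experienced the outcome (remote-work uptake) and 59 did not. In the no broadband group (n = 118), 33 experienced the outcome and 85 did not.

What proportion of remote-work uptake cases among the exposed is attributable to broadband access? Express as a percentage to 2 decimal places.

From the description: a = 72, b = 59, c = 33, d = 85.
Risk in exposed = 72/131 = 0.54962; risk in unexposed = 33/118 = 0.27966.
RR = 0.54962/0.27966 = 1.96530
AR% = (RR − 1)/RR × 100 = (1.96530 − 1)/1.96530 × 100 = 49.1172%

49.12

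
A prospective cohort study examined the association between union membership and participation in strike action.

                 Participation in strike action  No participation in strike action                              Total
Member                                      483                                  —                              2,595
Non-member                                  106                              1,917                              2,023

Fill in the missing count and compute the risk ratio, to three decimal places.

3.552

The missing cell is in the exposed row: 2595 − 483 = 2112.
So a = 483, b = 2112, c = 106, d = 1917.
RR = [a/(a+b)] / [c/(c+d)] = (483/2595) / (106/2023) = 0.18613/0.05240 = 3.55222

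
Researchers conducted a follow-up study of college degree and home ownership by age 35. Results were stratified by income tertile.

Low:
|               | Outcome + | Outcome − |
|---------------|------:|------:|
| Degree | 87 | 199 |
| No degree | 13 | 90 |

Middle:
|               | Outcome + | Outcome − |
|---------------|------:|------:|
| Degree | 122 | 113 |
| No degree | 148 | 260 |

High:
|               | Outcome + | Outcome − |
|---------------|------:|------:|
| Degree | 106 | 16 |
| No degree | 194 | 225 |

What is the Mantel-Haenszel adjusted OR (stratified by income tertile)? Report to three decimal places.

OR_MH = Σ(aᵢdᵢ/nᵢ) / Σ(bᵢcᵢ/nᵢ), where nᵢ is the stratum total.
Stratum 1 (Low): n = 389; a·d/n = 87·90/389 = 20.1285; b·c/n = 199·13/389 = 6.6504
Stratum 2 (Middle): n = 643; a·d/n = 122·260/643 = 49.3313; b·c/n = 113·148/643 = 26.0093
Stratum 3 (High): n = 541; a·d/n = 106·225/541 = 44.0850; b·c/n = 16·194/541 = 5.7375
OR_MH = (20.1285 + 49.3313 + 44.0850) / (6.6504 + 26.0093 + 5.7375) = 113.5448 / 38.3972 = 2.95711

2.957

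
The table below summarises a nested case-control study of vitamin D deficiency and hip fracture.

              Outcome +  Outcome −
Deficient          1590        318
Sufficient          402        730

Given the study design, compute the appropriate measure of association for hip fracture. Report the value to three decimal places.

Cells: a = 1590, b = 318, c = 402, d = 730.
This is a nested case-control study: participants were sampled on outcome status, so risks in the source population cannot be estimated directly — relative risk is not valid here. The odds ratio is the appropriate measure.
OR = (a·d)/(b·c) = (1590 × 730) / (318 × 402) = 1160700 / 127836 = 9.07960

9.080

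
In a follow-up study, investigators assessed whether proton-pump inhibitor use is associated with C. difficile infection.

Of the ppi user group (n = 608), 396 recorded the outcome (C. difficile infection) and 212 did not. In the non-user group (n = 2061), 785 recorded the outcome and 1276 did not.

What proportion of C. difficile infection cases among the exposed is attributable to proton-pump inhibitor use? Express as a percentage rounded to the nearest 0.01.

From the description: a = 396, b = 212, c = 785, d = 1276.
Risk in exposed = 396/608 = 0.65132; risk in unexposed = 785/2061 = 0.38088.
RR = 0.65132/0.38088 = 1.71002
AR% = (RR − 1)/RR × 100 = (1.71002 − 1)/1.71002 × 100 = 41.5210%

41.52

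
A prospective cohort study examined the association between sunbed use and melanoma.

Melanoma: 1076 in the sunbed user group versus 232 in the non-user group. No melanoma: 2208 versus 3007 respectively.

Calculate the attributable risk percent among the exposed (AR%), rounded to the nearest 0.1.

78.1

From the description: a = 1076, b = 2208, c = 232, d = 3007.
Risk in exposed = 1076/3284 = 0.32765; risk in unexposed = 232/3239 = 0.07163.
RR = 0.32765/0.07163 = 4.57438
AR% = (RR − 1)/RR × 100 = (4.57438 − 1)/4.57438 × 100 = 78.1391%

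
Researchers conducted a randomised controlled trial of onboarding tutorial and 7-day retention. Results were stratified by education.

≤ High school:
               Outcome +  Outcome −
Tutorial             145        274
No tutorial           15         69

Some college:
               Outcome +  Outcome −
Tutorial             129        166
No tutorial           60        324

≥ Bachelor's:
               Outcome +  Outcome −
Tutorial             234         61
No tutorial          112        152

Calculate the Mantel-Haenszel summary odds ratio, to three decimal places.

4.138

OR_MH = Σ(aᵢdᵢ/nᵢ) / Σ(bᵢcᵢ/nᵢ), where nᵢ is the stratum total.
Stratum 1 (≤ High school): n = 503; a·d/n = 145·69/503 = 19.8907; b·c/n = 274·15/503 = 8.1710
Stratum 2 (Some college): n = 679; a·d/n = 129·324/679 = 61.5552; b·c/n = 166·60/679 = 14.6686
Stratum 3 (≥ Bachelor's): n = 559; a·d/n = 234·152/559 = 63.6279; b·c/n = 61·112/559 = 12.2218
OR_MH = (19.8907 + 61.5552 + 63.6279) / (8.1710 + 14.6686 + 12.2218) = 145.0738 / 35.0614 = 4.13770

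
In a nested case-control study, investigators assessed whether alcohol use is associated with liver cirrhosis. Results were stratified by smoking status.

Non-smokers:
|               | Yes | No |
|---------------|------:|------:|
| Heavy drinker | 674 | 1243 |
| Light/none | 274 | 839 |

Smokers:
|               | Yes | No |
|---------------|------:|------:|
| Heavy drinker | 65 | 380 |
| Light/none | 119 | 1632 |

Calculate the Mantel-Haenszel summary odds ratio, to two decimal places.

1.77

OR_MH = Σ(aᵢdᵢ/nᵢ) / Σ(bᵢcᵢ/nᵢ), where nᵢ is the stratum total.
Stratum 1 (Non-smokers): n = 3030; a·d/n = 674·839/3030 = 186.6290; b·c/n = 1243·274/3030 = 112.4033
Stratum 2 (Smokers): n = 2196; a·d/n = 65·1632/2196 = 48.3060; b·c/n = 380·119/2196 = 20.5920
OR_MH = (186.6290 + 48.3060) / (112.4033 + 20.5920) = 234.9351 / 132.9953 = 1.76649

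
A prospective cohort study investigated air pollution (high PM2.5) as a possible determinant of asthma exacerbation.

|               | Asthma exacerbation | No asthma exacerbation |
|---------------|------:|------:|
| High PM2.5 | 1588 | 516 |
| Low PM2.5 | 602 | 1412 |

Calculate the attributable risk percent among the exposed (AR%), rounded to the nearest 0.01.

Cells: a = 1588, b = 516, c = 602, d = 1412.
Risk in exposed = 1588/2104 = 0.75475; risk in unexposed = 602/2014 = 0.29891.
RR = 0.75475/0.29891 = 2.52504
AR% = (RR − 1)/RR × 100 = (2.52504 − 1)/2.52504 × 100 = 60.3966%

60.40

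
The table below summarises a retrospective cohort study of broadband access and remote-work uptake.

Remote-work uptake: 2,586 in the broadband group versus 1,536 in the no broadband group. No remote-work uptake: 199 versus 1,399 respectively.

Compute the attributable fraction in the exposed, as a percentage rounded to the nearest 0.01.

43.64

From the description: a = 2586, b = 199, c = 1536, d = 1399.
Risk in exposed = 2586/2785 = 0.92855; risk in unexposed = 1536/2935 = 0.52334.
RR = 0.92855/0.52334 = 1.77427
AR% = (RR − 1)/RR × 100 = (1.77427 − 1)/1.77427 × 100 = 43.6389%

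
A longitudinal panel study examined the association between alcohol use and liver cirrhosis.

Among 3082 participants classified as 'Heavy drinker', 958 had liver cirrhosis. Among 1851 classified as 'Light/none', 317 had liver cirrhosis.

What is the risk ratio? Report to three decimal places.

1.815

From the description: a = 958, b = 2124, c = 317, d = 1534.
Risk in exposed = 958/3082 = 0.31084; risk in unexposed = 317/1851 = 0.17126.
RR = 0.31084 / 0.17126 = 1.81501
The risk among the exposed is 1.82 times that among the unexposed.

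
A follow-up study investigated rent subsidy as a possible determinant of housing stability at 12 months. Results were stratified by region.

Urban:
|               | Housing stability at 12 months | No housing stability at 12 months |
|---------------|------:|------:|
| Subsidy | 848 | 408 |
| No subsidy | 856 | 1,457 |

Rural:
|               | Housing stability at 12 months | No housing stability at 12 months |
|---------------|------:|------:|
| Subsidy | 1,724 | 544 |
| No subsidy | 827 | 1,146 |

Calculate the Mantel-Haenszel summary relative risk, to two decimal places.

1.82

RR_MH = Σ(aᵢ·n₀ᵢ/nᵢ) / Σ(cᵢ·n₁ᵢ/nᵢ), with n₁ᵢ = aᵢ+bᵢ (exposed), n₀ᵢ = cᵢ+dᵢ (unexposed), nᵢ = n₁ᵢ+n₀ᵢ.
Stratum 1 (Urban): n₁ = 1256, n₀ = 2313, n = 3569; a·n₀/n = 848·2313/3569 = 549.5724; c·n₁/n = 856·1256/3569 = 301.2429
Stratum 2 (Rural): n₁ = 2268, n₀ = 1973, n = 4241; a·n₀/n = 1724·1973/4241 = 802.0401; c·n₁/n = 827·2268/4241 = 442.2627
RR_MH = (549.5724 + 802.0401) / (301.2429 + 442.2627) = 1351.6125 / 743.5056 = 1.81789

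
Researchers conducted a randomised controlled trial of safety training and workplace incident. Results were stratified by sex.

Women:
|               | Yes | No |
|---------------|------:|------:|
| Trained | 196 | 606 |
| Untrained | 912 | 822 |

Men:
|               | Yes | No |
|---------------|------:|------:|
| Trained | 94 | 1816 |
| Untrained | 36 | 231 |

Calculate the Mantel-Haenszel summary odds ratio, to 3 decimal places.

OR_MH = Σ(aᵢdᵢ/nᵢ) / Σ(bᵢcᵢ/nᵢ), where nᵢ is the stratum total.
Stratum 1 (Women): n = 2536; a·d/n = 196·822/2536 = 63.5300; b·c/n = 606·912/2536 = 217.9306
Stratum 2 (Men): n = 2177; a·d/n = 94·231/2177 = 9.9743; b·c/n = 1816·36/2177 = 30.0303
OR_MH = (63.5300 + 9.9743) / (217.9306 + 30.0303) = 73.5042 / 247.9609 = 0.29643

0.296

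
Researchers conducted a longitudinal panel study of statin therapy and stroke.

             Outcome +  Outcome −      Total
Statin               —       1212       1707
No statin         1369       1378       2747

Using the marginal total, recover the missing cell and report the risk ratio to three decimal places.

The missing cell is in the exposed row: 1707 − 1212 = 495.
So a = 495, b = 1212, c = 1369, d = 1378.
RR = [a/(a+b)] / [c/(c+d)] = (495/1707) / (1369/2747) = 0.28998/0.49836 = 0.58187

0.582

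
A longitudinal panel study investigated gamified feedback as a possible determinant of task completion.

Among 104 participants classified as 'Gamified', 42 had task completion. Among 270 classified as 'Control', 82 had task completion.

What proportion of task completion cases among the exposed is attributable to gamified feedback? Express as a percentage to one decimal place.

24.8

From the description: a = 42, b = 62, c = 82, d = 188.
Risk in exposed = 42/104 = 0.40385; risk in unexposed = 82/270 = 0.30370.
RR = 0.40385/0.30370 = 1.32974
AR% = (RR − 1)/RR × 100 = (1.32974 − 1)/1.32974 × 100 = 24.7972%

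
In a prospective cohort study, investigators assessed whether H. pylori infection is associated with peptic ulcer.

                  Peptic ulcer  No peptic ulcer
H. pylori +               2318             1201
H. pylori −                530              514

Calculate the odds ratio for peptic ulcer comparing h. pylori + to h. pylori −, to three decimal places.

1.872

Cells: a = 2318, b = 1201, c = 530, d = 514.
OR = (a·d)/(b·c) = (2318 × 514) / (1201 × 530) = 1191452 / 636530 = 1.87179
The odds of peptic ulcer are about 1.87 times as high in the h. pylori + group.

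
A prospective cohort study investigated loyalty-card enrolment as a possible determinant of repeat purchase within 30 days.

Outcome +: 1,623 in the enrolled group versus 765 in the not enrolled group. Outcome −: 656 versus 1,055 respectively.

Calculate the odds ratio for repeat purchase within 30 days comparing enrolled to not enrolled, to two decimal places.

3.41

From the description: a = 1623, b = 656, c = 765, d = 1055.
OR = (a·d)/(b·c) = (1623 × 1055) / (656 × 765) = 1712265 / 501840 = 3.41197
The odds of repeat purchase within 30 days are about 3.41 times as high in the enrolled group.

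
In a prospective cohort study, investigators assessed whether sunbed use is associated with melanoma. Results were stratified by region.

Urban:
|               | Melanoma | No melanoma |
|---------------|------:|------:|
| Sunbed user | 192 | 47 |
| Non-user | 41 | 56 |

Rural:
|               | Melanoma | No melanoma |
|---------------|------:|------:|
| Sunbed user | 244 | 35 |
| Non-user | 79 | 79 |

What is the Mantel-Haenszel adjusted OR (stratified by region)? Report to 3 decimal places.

6.310

OR_MH = Σ(aᵢdᵢ/nᵢ) / Σ(bᵢcᵢ/nᵢ), where nᵢ is the stratum total.
Stratum 1 (Urban): n = 336; a·d/n = 192·56/336 = 32.0000; b·c/n = 47·41/336 = 5.7351
Stratum 2 (Rural): n = 437; a·d/n = 244·79/437 = 44.1098; b·c/n = 35·79/437 = 6.3272
OR_MH = (32.0000 + 44.1098) / (5.7351 + 6.3272) = 76.1098 / 12.0624 = 6.30970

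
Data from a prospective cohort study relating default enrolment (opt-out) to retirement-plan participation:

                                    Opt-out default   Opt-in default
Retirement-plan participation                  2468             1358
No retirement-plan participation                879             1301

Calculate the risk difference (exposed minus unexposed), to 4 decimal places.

Reading the table with exposure as columns: a = 2468 (Opt-out default, case), b = 879 (Opt-out default, non-case), c = 1358 (Opt-in default, case), d = 1301.
Risk in exposed = 2468/3347 = 0.737377; risk in unexposed = 1358/2659 = 0.510718.
Risk difference = 0.737377 − 0.510718 = 0.226658

0.2267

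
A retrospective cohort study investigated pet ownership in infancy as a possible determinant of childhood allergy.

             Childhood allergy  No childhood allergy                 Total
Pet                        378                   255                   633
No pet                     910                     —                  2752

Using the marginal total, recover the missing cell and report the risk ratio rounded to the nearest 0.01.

1.81

The missing cell is in the unexposed row: 2752 − 910 = 1842.
So a = 378, b = 255, c = 910, d = 1842.
RR = [a/(a+b)] / [c/(c+d)] = (378/633) / (910/2752) = 0.59716/0.33067 = 1.80591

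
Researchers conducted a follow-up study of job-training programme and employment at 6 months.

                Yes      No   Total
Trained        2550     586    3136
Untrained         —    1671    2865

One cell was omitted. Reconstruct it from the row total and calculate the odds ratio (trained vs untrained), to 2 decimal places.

6.09

The missing cell is in the unexposed row: 2865 − 1671 = 1194.
So a = 2550, b = 586, c = 1194, d = 1671.
OR = (a·d)/(b·c) = (2550 × 1671) / (586 × 1194) = 4261050 / 699684 = 6.08996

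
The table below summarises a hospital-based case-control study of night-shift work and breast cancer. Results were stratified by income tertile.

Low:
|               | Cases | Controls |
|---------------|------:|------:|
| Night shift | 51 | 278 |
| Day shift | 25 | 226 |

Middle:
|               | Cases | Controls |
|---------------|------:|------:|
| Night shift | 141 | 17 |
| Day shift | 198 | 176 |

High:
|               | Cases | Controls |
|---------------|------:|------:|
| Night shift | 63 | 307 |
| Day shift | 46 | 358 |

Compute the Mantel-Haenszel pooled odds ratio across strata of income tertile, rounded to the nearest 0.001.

OR_MH = Σ(aᵢdᵢ/nᵢ) / Σ(bᵢcᵢ/nᵢ), where nᵢ is the stratum total.
Stratum 1 (Low): n = 580; a·d/n = 51·226/580 = 19.8724; b·c/n = 278·25/580 = 11.9828
Stratum 2 (Middle): n = 532; a·d/n = 141·176/532 = 46.6466; b·c/n = 17·198/532 = 6.3271
Stratum 3 (High): n = 774; a·d/n = 63·358/774 = 29.1395; b·c/n = 307·46/774 = 18.2455
OR_MH = (19.8724 + 46.6466 + 29.1395) / (11.9828 + 6.3271 + 18.2455) = 95.6586 / 36.5553 = 2.61682

2.617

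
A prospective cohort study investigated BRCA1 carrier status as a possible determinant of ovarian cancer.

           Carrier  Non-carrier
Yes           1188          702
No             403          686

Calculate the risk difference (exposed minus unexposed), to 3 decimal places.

0.241

Reading the table with exposure as columns: a = 1188 (Carrier, case), b = 403 (Carrier, non-case), c = 702 (Non-carrier, case), d = 686.
Risk in exposed = 1188/1591 = 0.746700; risk in unexposed = 702/1388 = 0.505764.
Risk difference = 0.746700 − 0.505764 = 0.240936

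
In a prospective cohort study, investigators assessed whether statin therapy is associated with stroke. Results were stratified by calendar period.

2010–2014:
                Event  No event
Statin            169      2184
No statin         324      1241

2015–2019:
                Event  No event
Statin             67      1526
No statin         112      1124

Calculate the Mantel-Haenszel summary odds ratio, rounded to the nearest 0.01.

OR_MH = Σ(aᵢdᵢ/nᵢ) / Σ(bᵢcᵢ/nᵢ), where nᵢ is the stratum total.
Stratum 1 (2010–2014): n = 3918; a·d/n = 169·1241/3918 = 53.5296; b·c/n = 2184·324/3918 = 180.6064
Stratum 2 (2015–2019): n = 2829; a·d/n = 67·1124/2829 = 26.6200; b·c/n = 1526·112/2829 = 60.4143
OR_MH = (53.5296 + 26.6200) / (180.6064 + 60.4143) = 80.1496 / 241.0207 = 0.33254

0.33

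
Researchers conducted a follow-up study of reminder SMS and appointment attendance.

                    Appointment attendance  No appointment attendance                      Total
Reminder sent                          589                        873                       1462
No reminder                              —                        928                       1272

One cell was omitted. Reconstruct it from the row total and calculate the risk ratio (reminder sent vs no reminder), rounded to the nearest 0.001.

The missing cell is in the unexposed row: 1272 − 928 = 344.
So a = 589, b = 873, c = 344, d = 928.
RR = [a/(a+b)] / [c/(c+d)] = (589/1462) / (344/1272) = 0.40287/0.27044 = 1.48969

1.490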